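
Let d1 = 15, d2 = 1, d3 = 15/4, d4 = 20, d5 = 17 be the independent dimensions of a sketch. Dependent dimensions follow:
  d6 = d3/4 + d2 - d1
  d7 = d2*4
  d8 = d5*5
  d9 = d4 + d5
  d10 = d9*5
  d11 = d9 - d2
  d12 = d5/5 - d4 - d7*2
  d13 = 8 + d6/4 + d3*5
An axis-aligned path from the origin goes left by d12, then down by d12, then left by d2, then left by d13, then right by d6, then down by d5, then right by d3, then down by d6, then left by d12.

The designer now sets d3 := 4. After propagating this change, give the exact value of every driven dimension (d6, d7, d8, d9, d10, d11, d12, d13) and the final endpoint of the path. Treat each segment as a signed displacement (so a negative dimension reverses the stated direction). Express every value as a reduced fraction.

d6 = -13
d7 = 4
d8 = 85
d9 = 37
d10 = 185
d11 = 36
d12 = -123/5
d13 = 99/4
endpoint = (289/20, 103/5)

Apply edit: d3 := 4
  d6 = d3/4 + d2 - d1 = -13
  d7 = d2*4 = 4
  d8 = d5*5 = 85
  d9 = d4 + d5 = 37
  d10 = d9*5 = 185
  d11 = d9 - d2 = 36
  d12 = d5/5 - d4 - d7*2 = -123/5
  d13 = 8 + d6/4 + d3*5 = 99/4
Walk from origin (0, 0):
  seg 1: left by d12 = -123/5 → (123/5, 0)
  seg 2: down by d12 = -123/5 → (123/5, 123/5)
  seg 3: left by d2 = 1 → (118/5, 123/5)
  seg 4: left by d13 = 99/4 → (-23/20, 123/5)
  seg 5: right by d6 = -13 → (-283/20, 123/5)
  seg 6: down by d5 = 17 → (-283/20, 38/5)
  seg 7: right by d3 = 4 → (-203/20, 38/5)
  seg 8: down by d6 = -13 → (-203/20, 103/5)
  seg 9: left by d12 = -123/5 → (289/20, 103/5)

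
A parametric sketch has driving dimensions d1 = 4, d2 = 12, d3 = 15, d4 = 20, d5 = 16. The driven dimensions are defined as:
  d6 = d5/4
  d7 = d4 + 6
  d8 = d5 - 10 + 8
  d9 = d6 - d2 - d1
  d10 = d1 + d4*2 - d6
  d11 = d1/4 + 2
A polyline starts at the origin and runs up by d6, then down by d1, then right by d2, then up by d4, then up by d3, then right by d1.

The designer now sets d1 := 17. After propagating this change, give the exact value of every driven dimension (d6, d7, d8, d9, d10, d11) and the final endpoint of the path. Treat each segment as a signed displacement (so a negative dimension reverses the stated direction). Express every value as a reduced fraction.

Apply edit: d1 := 17
  d6 = d5/4 = 4
  d7 = d4 + 6 = 26
  d8 = d5 - 10 + 8 = 14
  d9 = d6 - d2 - d1 = -25
  d10 = d1 + d4*2 - d6 = 53
  d11 = d1/4 + 2 = 25/4
Walk from origin (0, 0):
  seg 1: up by d6 = 4 → (0, 4)
  seg 2: down by d1 = 17 → (0, -13)
  seg 3: right by d2 = 12 → (12, -13)
  seg 4: up by d4 = 20 → (12, 7)
  seg 5: up by d3 = 15 → (12, 22)
  seg 6: right by d1 = 17 → (29, 22)

d6 = 4
d7 = 26
d8 = 14
d9 = -25
d10 = 53
d11 = 25/4
endpoint = (29, 22)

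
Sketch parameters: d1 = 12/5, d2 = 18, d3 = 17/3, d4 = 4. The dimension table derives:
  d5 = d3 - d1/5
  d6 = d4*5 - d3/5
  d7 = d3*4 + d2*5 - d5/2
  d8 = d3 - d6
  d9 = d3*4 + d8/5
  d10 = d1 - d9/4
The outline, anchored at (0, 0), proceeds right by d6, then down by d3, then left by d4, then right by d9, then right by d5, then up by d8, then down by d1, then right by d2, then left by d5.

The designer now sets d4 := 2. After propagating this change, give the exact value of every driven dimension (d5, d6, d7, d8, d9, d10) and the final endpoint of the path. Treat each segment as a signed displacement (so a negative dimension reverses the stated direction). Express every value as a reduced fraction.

Apply edit: d4 := 2
  d5 = d3 - d1/5 = 389/75
  d6 = d4*5 - d3/5 = 133/15
  d7 = d3*4 + d2*5 - d5/2 = 16511/150
  d8 = d3 - d6 = -16/5
  d9 = d3*4 + d8/5 = 1652/75
  d10 = d1 - d9/4 = -233/75
Walk from origin (0, 0):
  seg 1: right by d6 = 133/15 → (133/15, 0)
  seg 2: down by d3 = 17/3 → (133/15, -17/3)
  seg 3: left by d4 = 2 → (103/15, -17/3)
  seg 4: right by d9 = 1652/75 → (2167/75, -17/3)
  seg 5: right by d5 = 389/75 → (852/25, -17/3)
  seg 6: up by d8 = -16/5 → (852/25, -133/15)
  seg 7: down by d1 = 12/5 → (852/25, -169/15)
  seg 8: right by d2 = 18 → (1302/25, -169/15)
  seg 9: left by d5 = 389/75 → (3517/75, -169/15)

d5 = 389/75
d6 = 133/15
d7 = 16511/150
d8 = -16/5
d9 = 1652/75
d10 = -233/75
endpoint = (3517/75, -169/15)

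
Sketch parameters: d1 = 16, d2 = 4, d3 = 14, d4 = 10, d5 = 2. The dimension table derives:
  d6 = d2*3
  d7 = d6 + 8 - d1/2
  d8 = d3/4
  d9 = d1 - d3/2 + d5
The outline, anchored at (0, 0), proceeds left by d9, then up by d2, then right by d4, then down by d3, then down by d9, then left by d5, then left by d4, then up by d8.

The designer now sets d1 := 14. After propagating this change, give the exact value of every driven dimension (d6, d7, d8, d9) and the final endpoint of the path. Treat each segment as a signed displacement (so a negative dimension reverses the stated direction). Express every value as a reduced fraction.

d6 = 12
d7 = 13
d8 = 7/2
d9 = 9
endpoint = (-11, -31/2)

Apply edit: d1 := 14
  d6 = d2*3 = 12
  d7 = d6 + 8 - d1/2 = 13
  d8 = d3/4 = 7/2
  d9 = d1 - d3/2 + d5 = 9
Walk from origin (0, 0):
  seg 1: left by d9 = 9 → (-9, 0)
  seg 2: up by d2 = 4 → (-9, 4)
  seg 3: right by d4 = 10 → (1, 4)
  seg 4: down by d3 = 14 → (1, -10)
  seg 5: down by d9 = 9 → (1, -19)
  seg 6: left by d5 = 2 → (-1, -19)
  seg 7: left by d4 = 10 → (-11, -19)
  seg 8: up by d8 = 7/2 → (-11, -31/2)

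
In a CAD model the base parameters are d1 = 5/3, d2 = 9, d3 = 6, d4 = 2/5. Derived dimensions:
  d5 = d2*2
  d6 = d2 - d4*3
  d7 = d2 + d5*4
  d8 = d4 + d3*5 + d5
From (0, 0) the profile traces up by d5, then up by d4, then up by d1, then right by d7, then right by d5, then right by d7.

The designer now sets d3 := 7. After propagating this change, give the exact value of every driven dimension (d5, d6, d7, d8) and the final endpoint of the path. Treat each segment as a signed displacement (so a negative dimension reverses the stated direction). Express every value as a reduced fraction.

d5 = 18
d6 = 39/5
d7 = 81
d8 = 267/5
endpoint = (180, 301/15)

Apply edit: d3 := 7
  d5 = d2*2 = 18
  d6 = d2 - d4*3 = 39/5
  d7 = d2 + d5*4 = 81
  d8 = d4 + d3*5 + d5 = 267/5
Walk from origin (0, 0):
  seg 1: up by d5 = 18 → (0, 18)
  seg 2: up by d4 = 2/5 → (0, 92/5)
  seg 3: up by d1 = 5/3 → (0, 301/15)
  seg 4: right by d7 = 81 → (81, 301/15)
  seg 5: right by d5 = 18 → (99, 301/15)
  seg 6: right by d7 = 81 → (180, 301/15)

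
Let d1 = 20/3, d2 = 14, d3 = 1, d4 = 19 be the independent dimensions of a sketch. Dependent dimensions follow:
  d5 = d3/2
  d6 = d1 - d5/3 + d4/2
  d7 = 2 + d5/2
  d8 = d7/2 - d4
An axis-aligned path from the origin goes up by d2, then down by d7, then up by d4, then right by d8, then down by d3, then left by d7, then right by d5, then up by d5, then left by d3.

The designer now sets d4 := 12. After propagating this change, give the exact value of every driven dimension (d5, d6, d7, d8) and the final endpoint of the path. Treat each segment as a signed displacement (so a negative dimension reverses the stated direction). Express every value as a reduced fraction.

Apply edit: d4 := 12
  d5 = d3/2 = 1/2
  d6 = d1 - d5/3 + d4/2 = 25/2
  d7 = 2 + d5/2 = 9/4
  d8 = d7/2 - d4 = -87/8
Walk from origin (0, 0):
  seg 1: up by d2 = 14 → (0, 14)
  seg 2: down by d7 = 9/4 → (0, 47/4)
  seg 3: up by d4 = 12 → (0, 95/4)
  seg 4: right by d8 = -87/8 → (-87/8, 95/4)
  seg 5: down by d3 = 1 → (-87/8, 91/4)
  seg 6: left by d7 = 9/4 → (-105/8, 91/4)
  seg 7: right by d5 = 1/2 → (-101/8, 91/4)
  seg 8: up by d5 = 1/2 → (-101/8, 93/4)
  seg 9: left by d3 = 1 → (-109/8, 93/4)

d5 = 1/2
d6 = 25/2
d7 = 9/4
d8 = -87/8
endpoint = (-109/8, 93/4)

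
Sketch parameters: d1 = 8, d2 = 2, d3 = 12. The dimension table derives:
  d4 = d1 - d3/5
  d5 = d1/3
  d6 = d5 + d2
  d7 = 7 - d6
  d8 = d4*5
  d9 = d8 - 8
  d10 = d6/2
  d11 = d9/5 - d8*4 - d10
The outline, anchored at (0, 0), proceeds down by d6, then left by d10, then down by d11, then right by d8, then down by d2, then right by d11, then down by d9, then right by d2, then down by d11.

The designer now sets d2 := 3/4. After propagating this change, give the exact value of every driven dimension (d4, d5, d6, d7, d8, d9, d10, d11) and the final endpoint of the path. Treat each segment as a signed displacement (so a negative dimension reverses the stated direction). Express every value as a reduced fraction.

d4 = 28/5
d5 = 8/3
d6 = 41/12
d7 = 43/12
d8 = 28
d9 = 20
d10 = 41/24
d11 = -2633/24
endpoint = (-248/3, 781/4)

Apply edit: d2 := 3/4
  d4 = d1 - d3/5 = 28/5
  d5 = d1/3 = 8/3
  d6 = d5 + d2 = 41/12
  d7 = 7 - d6 = 43/12
  d8 = d4*5 = 28
  d9 = d8 - 8 = 20
  d10 = d6/2 = 41/24
  d11 = d9/5 - d8*4 - d10 = -2633/24
Walk from origin (0, 0):
  seg 1: down by d6 = 41/12 → (0, -41/12)
  seg 2: left by d10 = 41/24 → (-41/24, -41/12)
  seg 3: down by d11 = -2633/24 → (-41/24, 2551/24)
  seg 4: right by d8 = 28 → (631/24, 2551/24)
  seg 5: down by d2 = 3/4 → (631/24, 2533/24)
  seg 6: right by d11 = -2633/24 → (-1001/12, 2533/24)
  seg 7: down by d9 = 20 → (-1001/12, 2053/24)
  seg 8: right by d2 = 3/4 → (-248/3, 2053/24)
  seg 9: down by d11 = -2633/24 → (-248/3, 781/4)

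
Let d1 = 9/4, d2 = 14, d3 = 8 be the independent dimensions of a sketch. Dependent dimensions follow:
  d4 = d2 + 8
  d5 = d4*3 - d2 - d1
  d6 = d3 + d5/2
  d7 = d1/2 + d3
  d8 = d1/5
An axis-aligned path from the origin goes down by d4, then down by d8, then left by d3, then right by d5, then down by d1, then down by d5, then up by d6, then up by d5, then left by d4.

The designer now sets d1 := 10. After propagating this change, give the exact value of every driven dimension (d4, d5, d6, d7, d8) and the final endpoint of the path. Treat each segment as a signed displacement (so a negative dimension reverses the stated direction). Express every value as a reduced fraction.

d4 = 22
d5 = 42
d6 = 29
d7 = 13
d8 = 2
endpoint = (12, -5)

Apply edit: d1 := 10
  d4 = d2 + 8 = 22
  d5 = d4*3 - d2 - d1 = 42
  d6 = d3 + d5/2 = 29
  d7 = d1/2 + d3 = 13
  d8 = d1/5 = 2
Walk from origin (0, 0):
  seg 1: down by d4 = 22 → (0, -22)
  seg 2: down by d8 = 2 → (0, -24)
  seg 3: left by d3 = 8 → (-8, -24)
  seg 4: right by d5 = 42 → (34, -24)
  seg 5: down by d1 = 10 → (34, -34)
  seg 6: down by d5 = 42 → (34, -76)
  seg 7: up by d6 = 29 → (34, -47)
  seg 8: up by d5 = 42 → (34, -5)
  seg 9: left by d4 = 22 → (12, -5)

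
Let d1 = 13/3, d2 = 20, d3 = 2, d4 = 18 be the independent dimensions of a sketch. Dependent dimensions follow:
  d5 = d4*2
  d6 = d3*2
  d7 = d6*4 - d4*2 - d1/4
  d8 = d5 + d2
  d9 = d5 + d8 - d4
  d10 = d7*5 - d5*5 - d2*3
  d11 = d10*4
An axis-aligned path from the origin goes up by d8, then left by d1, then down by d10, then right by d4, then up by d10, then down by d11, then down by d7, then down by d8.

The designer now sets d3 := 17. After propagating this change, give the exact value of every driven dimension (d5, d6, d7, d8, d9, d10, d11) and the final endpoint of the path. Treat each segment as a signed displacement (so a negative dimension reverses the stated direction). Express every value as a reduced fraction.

Apply edit: d3 := 17
  d5 = d4*2 = 36
  d6 = d3*2 = 34
  d7 = d6*4 - d4*2 - d1/4 = 1187/12
  d8 = d5 + d2 = 56
  d9 = d5 + d8 - d4 = 74
  d10 = d7*5 - d5*5 - d2*3 = 3055/12
  d11 = d10*4 = 3055/3
Walk from origin (0, 0):
  seg 1: up by d8 = 56 → (0, 56)
  seg 2: left by d1 = 13/3 → (-13/3, 56)
  seg 3: down by d10 = 3055/12 → (-13/3, -2383/12)
  seg 4: right by d4 = 18 → (41/3, -2383/12)
  seg 5: up by d10 = 3055/12 → (41/3, 56)
  seg 6: down by d11 = 3055/3 → (41/3, -2887/3)
  seg 7: down by d7 = 1187/12 → (41/3, -4245/4)
  seg 8: down by d8 = 56 → (41/3, -4469/4)

d5 = 36
d6 = 34
d7 = 1187/12
d8 = 56
d9 = 74
d10 = 3055/12
d11 = 3055/3
endpoint = (41/3, -4469/4)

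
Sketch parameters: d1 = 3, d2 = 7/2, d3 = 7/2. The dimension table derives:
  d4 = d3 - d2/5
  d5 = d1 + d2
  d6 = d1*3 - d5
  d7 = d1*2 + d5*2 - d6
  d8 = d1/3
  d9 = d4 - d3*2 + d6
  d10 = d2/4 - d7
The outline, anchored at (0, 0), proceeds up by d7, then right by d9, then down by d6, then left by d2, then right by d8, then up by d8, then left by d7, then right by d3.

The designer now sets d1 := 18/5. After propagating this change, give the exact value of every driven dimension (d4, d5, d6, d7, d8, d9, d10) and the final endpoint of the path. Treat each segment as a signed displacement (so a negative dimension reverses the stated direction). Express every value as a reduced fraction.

Apply edit: d1 := 18/5
  d4 = d3 - d2/5 = 14/5
  d5 = d1 + d2 = 71/10
  d6 = d1*3 - d5 = 37/10
  d7 = d1*2 + d5*2 - d6 = 177/10
  d8 = d1/3 = 6/5
  d9 = d4 - d3*2 + d6 = -1/2
  d10 = d2/4 - d7 = -673/40
Walk from origin (0, 0):
  seg 1: up by d7 = 177/10 → (0, 177/10)
  seg 2: right by d9 = -1/2 → (-1/2, 177/10)
  seg 3: down by d6 = 37/10 → (-1/2, 14)
  seg 4: left by d2 = 7/2 → (-4, 14)
  seg 5: right by d8 = 6/5 → (-14/5, 14)
  seg 6: up by d8 = 6/5 → (-14/5, 76/5)
  seg 7: left by d7 = 177/10 → (-41/2, 76/5)
  seg 8: right by d3 = 7/2 → (-17, 76/5)

d4 = 14/5
d5 = 71/10
d6 = 37/10
d7 = 177/10
d8 = 6/5
d9 = -1/2
d10 = -673/40
endpoint = (-17, 76/5)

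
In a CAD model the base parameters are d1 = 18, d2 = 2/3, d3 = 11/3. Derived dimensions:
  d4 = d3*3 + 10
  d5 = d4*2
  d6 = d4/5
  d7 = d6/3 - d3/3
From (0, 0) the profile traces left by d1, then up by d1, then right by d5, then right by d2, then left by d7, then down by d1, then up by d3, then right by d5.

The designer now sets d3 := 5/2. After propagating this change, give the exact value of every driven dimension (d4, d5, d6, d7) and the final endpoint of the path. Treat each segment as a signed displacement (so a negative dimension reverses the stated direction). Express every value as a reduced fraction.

d4 = 35/2
d5 = 35
d6 = 7/2
d7 = 1/3
endpoint = (157/3, 5/2)

Apply edit: d3 := 5/2
  d4 = d3*3 + 10 = 35/2
  d5 = d4*2 = 35
  d6 = d4/5 = 7/2
  d7 = d6/3 - d3/3 = 1/3
Walk from origin (0, 0):
  seg 1: left by d1 = 18 → (-18, 0)
  seg 2: up by d1 = 18 → (-18, 18)
  seg 3: right by d5 = 35 → (17, 18)
  seg 4: right by d2 = 2/3 → (53/3, 18)
  seg 5: left by d7 = 1/3 → (52/3, 18)
  seg 6: down by d1 = 18 → (52/3, 0)
  seg 7: up by d3 = 5/2 → (52/3, 5/2)
  seg 8: right by d5 = 35 → (157/3, 5/2)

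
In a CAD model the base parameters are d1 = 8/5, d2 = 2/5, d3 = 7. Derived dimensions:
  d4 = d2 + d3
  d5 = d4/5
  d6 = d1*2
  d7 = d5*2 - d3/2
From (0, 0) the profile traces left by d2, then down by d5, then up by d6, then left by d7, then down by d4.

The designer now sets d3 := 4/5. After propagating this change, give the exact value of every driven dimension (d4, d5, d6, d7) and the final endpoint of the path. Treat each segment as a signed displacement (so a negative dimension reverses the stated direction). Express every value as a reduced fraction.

Apply edit: d3 := 4/5
  d4 = d2 + d3 = 6/5
  d5 = d4/5 = 6/25
  d6 = d1*2 = 16/5
  d7 = d5*2 - d3/2 = 2/25
Walk from origin (0, 0):
  seg 1: left by d2 = 2/5 → (-2/5, 0)
  seg 2: down by d5 = 6/25 → (-2/5, -6/25)
  seg 3: up by d6 = 16/5 → (-2/5, 74/25)
  seg 4: left by d7 = 2/25 → (-12/25, 74/25)
  seg 5: down by d4 = 6/5 → (-12/25, 44/25)

d4 = 6/5
d5 = 6/25
d6 = 16/5
d7 = 2/25
endpoint = (-12/25, 44/25)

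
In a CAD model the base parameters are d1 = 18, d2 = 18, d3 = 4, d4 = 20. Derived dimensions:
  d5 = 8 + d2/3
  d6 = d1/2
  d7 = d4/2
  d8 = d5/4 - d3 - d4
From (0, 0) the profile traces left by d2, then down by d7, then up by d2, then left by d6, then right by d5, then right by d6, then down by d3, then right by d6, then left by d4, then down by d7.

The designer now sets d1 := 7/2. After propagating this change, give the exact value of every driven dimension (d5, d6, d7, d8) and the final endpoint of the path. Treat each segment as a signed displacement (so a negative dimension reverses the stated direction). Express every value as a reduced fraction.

Apply edit: d1 := 7/2
  d5 = 8 + d2/3 = 14
  d6 = d1/2 = 7/4
  d7 = d4/2 = 10
  d8 = d5/4 - d3 - d4 = -41/2
Walk from origin (0, 0):
  seg 1: left by d2 = 18 → (-18, 0)
  seg 2: down by d7 = 10 → (-18, -10)
  seg 3: up by d2 = 18 → (-18, 8)
  seg 4: left by d6 = 7/4 → (-79/4, 8)
  seg 5: right by d5 = 14 → (-23/4, 8)
  seg 6: right by d6 = 7/4 → (-4, 8)
  seg 7: down by d3 = 4 → (-4, 4)
  seg 8: right by d6 = 7/4 → (-9/4, 4)
  seg 9: left by d4 = 20 → (-89/4, 4)
  seg 10: down by d7 = 10 → (-89/4, -6)

d5 = 14
d6 = 7/4
d7 = 10
d8 = -41/2
endpoint = (-89/4, -6)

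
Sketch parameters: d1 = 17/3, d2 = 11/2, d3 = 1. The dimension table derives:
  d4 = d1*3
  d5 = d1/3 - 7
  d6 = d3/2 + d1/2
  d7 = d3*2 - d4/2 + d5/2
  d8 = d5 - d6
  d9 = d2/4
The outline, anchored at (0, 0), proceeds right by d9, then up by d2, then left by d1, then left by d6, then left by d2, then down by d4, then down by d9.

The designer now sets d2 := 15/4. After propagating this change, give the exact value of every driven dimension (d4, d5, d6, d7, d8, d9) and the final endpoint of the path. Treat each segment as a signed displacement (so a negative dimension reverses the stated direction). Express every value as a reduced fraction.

d4 = 17
d5 = -46/9
d6 = 10/3
d7 = -163/18
d8 = -76/9
d9 = 15/16
endpoint = (-189/16, -227/16)

Apply edit: d2 := 15/4
  d4 = d1*3 = 17
  d5 = d1/3 - 7 = -46/9
  d6 = d3/2 + d1/2 = 10/3
  d7 = d3*2 - d4/2 + d5/2 = -163/18
  d8 = d5 - d6 = -76/9
  d9 = d2/4 = 15/16
Walk from origin (0, 0):
  seg 1: right by d9 = 15/16 → (15/16, 0)
  seg 2: up by d2 = 15/4 → (15/16, 15/4)
  seg 3: left by d1 = 17/3 → (-227/48, 15/4)
  seg 4: left by d6 = 10/3 → (-129/16, 15/4)
  seg 5: left by d2 = 15/4 → (-189/16, 15/4)
  seg 6: down by d4 = 17 → (-189/16, -53/4)
  seg 7: down by d9 = 15/16 → (-189/16, -227/16)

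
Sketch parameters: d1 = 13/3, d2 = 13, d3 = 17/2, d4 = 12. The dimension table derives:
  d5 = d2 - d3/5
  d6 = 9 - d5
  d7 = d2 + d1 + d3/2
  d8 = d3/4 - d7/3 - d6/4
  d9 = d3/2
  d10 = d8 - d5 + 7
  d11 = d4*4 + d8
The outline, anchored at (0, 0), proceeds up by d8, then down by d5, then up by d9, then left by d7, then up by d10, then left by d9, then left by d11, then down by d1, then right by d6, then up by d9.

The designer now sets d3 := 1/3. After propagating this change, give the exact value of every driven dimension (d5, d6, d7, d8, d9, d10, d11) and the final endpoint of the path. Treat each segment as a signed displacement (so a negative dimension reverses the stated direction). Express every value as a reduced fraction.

d5 = 194/15
d6 = -59/15
d7 = 35/2
d8 = -143/30
d9 = 1/6
d10 = -107/10
d11 = 1297/30
endpoint = (-389/6, -162/5)

Apply edit: d3 := 1/3
  d5 = d2 - d3/5 = 194/15
  d6 = 9 - d5 = -59/15
  d7 = d2 + d1 + d3/2 = 35/2
  d8 = d3/4 - d7/3 - d6/4 = -143/30
  d9 = d3/2 = 1/6
  d10 = d8 - d5 + 7 = -107/10
  d11 = d4*4 + d8 = 1297/30
Walk from origin (0, 0):
  seg 1: up by d8 = -143/30 → (0, -143/30)
  seg 2: down by d5 = 194/15 → (0, -177/10)
  seg 3: up by d9 = 1/6 → (0, -263/15)
  seg 4: left by d7 = 35/2 → (-35/2, -263/15)
  seg 5: up by d10 = -107/10 → (-35/2, -847/30)
  seg 6: left by d9 = 1/6 → (-53/3, -847/30)
  seg 7: left by d11 = 1297/30 → (-609/10, -847/30)
  seg 8: down by d1 = 13/3 → (-609/10, -977/30)
  seg 9: right by d6 = -59/15 → (-389/6, -977/30)
  seg 10: up by d9 = 1/6 → (-389/6, -162/5)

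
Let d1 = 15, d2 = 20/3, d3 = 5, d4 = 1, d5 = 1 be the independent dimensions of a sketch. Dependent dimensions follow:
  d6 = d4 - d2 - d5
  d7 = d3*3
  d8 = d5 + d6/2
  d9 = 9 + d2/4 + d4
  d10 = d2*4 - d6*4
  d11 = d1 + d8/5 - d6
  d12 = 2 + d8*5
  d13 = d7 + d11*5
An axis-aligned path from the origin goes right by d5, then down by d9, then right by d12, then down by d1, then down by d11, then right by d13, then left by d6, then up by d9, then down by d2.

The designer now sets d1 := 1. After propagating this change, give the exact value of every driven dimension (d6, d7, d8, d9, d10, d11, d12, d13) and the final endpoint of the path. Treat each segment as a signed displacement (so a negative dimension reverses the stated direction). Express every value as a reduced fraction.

d6 = -20/3
d7 = 15
d8 = -7/3
d9 = 35/3
d10 = 160/3
d11 = 36/5
d12 = -29/3
d13 = 51
endpoint = (49, -223/15)

Apply edit: d1 := 1
  d6 = d4 - d2 - d5 = -20/3
  d7 = d3*3 = 15
  d8 = d5 + d6/2 = -7/3
  d9 = 9 + d2/4 + d4 = 35/3
  d10 = d2*4 - d6*4 = 160/3
  d11 = d1 + d8/5 - d6 = 36/5
  d12 = 2 + d8*5 = -29/3
  d13 = d7 + d11*5 = 51
Walk from origin (0, 0):
  seg 1: right by d5 = 1 → (1, 0)
  seg 2: down by d9 = 35/3 → (1, -35/3)
  seg 3: right by d12 = -29/3 → (-26/3, -35/3)
  seg 4: down by d1 = 1 → (-26/3, -38/3)
  seg 5: down by d11 = 36/5 → (-26/3, -298/15)
  seg 6: right by d13 = 51 → (127/3, -298/15)
  seg 7: left by d6 = -20/3 → (49, -298/15)
  seg 8: up by d9 = 35/3 → (49, -41/5)
  seg 9: down by d2 = 20/3 → (49, -223/15)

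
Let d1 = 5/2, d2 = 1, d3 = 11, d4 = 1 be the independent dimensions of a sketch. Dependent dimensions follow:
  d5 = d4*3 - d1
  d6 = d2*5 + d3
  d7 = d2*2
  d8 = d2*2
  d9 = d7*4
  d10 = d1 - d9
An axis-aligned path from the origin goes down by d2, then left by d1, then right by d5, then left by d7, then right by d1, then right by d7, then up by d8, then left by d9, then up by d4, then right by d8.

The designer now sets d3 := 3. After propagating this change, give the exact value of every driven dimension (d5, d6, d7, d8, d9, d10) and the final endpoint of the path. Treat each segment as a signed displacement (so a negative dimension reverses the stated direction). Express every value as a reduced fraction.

Apply edit: d3 := 3
  d5 = d4*3 - d1 = 1/2
  d6 = d2*5 + d3 = 8
  d7 = d2*2 = 2
  d8 = d2*2 = 2
  d9 = d7*4 = 8
  d10 = d1 - d9 = -11/2
Walk from origin (0, 0):
  seg 1: down by d2 = 1 → (0, -1)
  seg 2: left by d1 = 5/2 → (-5/2, -1)
  seg 3: right by d5 = 1/2 → (-2, -1)
  seg 4: left by d7 = 2 → (-4, -1)
  seg 5: right by d1 = 5/2 → (-3/2, -1)
  seg 6: right by d7 = 2 → (1/2, -1)
  seg 7: up by d8 = 2 → (1/2, 1)
  seg 8: left by d9 = 8 → (-15/2, 1)
  seg 9: up by d4 = 1 → (-15/2, 2)
  seg 10: right by d8 = 2 → (-11/2, 2)

d5 = 1/2
d6 = 8
d7 = 2
d8 = 2
d9 = 8
d10 = -11/2
endpoint = (-11/2, 2)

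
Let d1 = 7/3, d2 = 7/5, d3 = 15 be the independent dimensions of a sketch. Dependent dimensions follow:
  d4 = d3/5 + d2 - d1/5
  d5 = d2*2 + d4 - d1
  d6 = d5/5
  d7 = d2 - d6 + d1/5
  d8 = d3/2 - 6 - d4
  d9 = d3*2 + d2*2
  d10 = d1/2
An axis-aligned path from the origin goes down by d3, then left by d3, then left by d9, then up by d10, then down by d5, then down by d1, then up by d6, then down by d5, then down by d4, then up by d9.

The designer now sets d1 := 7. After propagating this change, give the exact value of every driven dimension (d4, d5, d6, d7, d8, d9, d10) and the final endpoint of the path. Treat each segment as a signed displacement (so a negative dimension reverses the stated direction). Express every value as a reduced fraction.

d4 = 3
d5 = -6/5
d6 = -6/25
d7 = 76/25
d8 = -3/2
d9 = 164/5
d10 = 7/2
endpoint = (-239/5, 673/50)

Apply edit: d1 := 7
  d4 = d3/5 + d2 - d1/5 = 3
  d5 = d2*2 + d4 - d1 = -6/5
  d6 = d5/5 = -6/25
  d7 = d2 - d6 + d1/5 = 76/25
  d8 = d3/2 - 6 - d4 = -3/2
  d9 = d3*2 + d2*2 = 164/5
  d10 = d1/2 = 7/2
Walk from origin (0, 0):
  seg 1: down by d3 = 15 → (0, -15)
  seg 2: left by d3 = 15 → (-15, -15)
  seg 3: left by d9 = 164/5 → (-239/5, -15)
  seg 4: up by d10 = 7/2 → (-239/5, -23/2)
  seg 5: down by d5 = -6/5 → (-239/5, -103/10)
  seg 6: down by d1 = 7 → (-239/5, -173/10)
  seg 7: up by d6 = -6/25 → (-239/5, -877/50)
  seg 8: down by d5 = -6/5 → (-239/5, -817/50)
  seg 9: down by d4 = 3 → (-239/5, -967/50)
  seg 10: up by d9 = 164/5 → (-239/5, 673/50)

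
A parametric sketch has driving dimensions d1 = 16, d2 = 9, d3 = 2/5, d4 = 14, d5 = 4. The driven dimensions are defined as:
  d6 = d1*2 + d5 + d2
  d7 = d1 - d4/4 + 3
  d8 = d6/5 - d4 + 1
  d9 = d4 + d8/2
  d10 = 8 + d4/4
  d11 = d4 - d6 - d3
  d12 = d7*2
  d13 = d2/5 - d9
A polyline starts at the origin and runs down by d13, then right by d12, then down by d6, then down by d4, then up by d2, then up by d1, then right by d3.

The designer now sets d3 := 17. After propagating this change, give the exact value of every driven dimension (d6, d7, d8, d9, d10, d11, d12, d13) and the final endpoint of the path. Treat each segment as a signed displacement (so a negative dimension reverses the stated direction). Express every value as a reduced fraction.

d6 = 45
d7 = 31/2
d8 = -4
d9 = 12
d10 = 23/2
d11 = -48
d12 = 31
d13 = -51/5
endpoint = (48, -119/5)

Apply edit: d3 := 17
  d6 = d1*2 + d5 + d2 = 45
  d7 = d1 - d4/4 + 3 = 31/2
  d8 = d6/5 - d4 + 1 = -4
  d9 = d4 + d8/2 = 12
  d10 = 8 + d4/4 = 23/2
  d11 = d4 - d6 - d3 = -48
  d12 = d7*2 = 31
  d13 = d2/5 - d9 = -51/5
Walk from origin (0, 0):
  seg 1: down by d13 = -51/5 → (0, 51/5)
  seg 2: right by d12 = 31 → (31, 51/5)
  seg 3: down by d6 = 45 → (31, -174/5)
  seg 4: down by d4 = 14 → (31, -244/5)
  seg 5: up by d2 = 9 → (31, -199/5)
  seg 6: up by d1 = 16 → (31, -119/5)
  seg 7: right by d3 = 17 → (48, -119/5)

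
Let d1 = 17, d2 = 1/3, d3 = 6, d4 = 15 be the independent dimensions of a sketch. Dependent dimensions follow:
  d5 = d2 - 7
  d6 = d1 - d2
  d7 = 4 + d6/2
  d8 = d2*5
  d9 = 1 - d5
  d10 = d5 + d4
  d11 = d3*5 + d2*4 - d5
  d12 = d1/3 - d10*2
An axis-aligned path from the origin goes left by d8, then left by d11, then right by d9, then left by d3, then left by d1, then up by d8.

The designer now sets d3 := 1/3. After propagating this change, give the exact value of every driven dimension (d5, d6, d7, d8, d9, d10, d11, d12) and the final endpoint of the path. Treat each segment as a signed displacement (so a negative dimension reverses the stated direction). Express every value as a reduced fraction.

Apply edit: d3 := 1/3
  d5 = d2 - 7 = -20/3
  d6 = d1 - d2 = 50/3
  d7 = 4 + d6/2 = 37/3
  d8 = d2*5 = 5/3
  d9 = 1 - d5 = 23/3
  d10 = d5 + d4 = 25/3
  d11 = d3*5 + d2*4 - d5 = 29/3
  d12 = d1/3 - d10*2 = -11
Walk from origin (0, 0):
  seg 1: left by d8 = 5/3 → (-5/3, 0)
  seg 2: left by d11 = 29/3 → (-34/3, 0)
  seg 3: right by d9 = 23/3 → (-11/3, 0)
  seg 4: left by d3 = 1/3 → (-4, 0)
  seg 5: left by d1 = 17 → (-21, 0)
  seg 6: up by d8 = 5/3 → (-21, 5/3)

d5 = -20/3
d6 = 50/3
d7 = 37/3
d8 = 5/3
d9 = 23/3
d10 = 25/3
d11 = 29/3
d12 = -11
endpoint = (-21, 5/3)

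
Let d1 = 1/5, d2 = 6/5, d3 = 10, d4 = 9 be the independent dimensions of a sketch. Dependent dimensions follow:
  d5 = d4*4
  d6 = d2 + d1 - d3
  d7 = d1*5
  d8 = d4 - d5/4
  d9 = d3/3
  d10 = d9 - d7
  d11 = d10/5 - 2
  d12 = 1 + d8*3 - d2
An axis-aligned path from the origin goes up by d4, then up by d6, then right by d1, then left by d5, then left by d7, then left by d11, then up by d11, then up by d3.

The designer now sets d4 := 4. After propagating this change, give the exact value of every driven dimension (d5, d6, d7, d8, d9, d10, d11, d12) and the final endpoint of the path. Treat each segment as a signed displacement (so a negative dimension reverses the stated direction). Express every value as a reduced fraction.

Apply edit: d4 := 4
  d5 = d4*4 = 16
  d6 = d2 + d1 - d3 = -43/5
  d7 = d1*5 = 1
  d8 = d4 - d5/4 = 0
  d9 = d3/3 = 10/3
  d10 = d9 - d7 = 7/3
  d11 = d10/5 - 2 = -23/15
  d12 = 1 + d8*3 - d2 = -1/5
Walk from origin (0, 0):
  seg 1: up by d4 = 4 → (0, 4)
  seg 2: up by d6 = -43/5 → (0, -23/5)
  seg 3: right by d1 = 1/5 → (1/5, -23/5)
  seg 4: left by d5 = 16 → (-79/5, -23/5)
  seg 5: left by d7 = 1 → (-84/5, -23/5)
  seg 6: left by d11 = -23/15 → (-229/15, -23/5)
  seg 7: up by d11 = -23/15 → (-229/15, -92/15)
  seg 8: up by d3 = 10 → (-229/15, 58/15)

d5 = 16
d6 = -43/5
d7 = 1
d8 = 0
d9 = 10/3
d10 = 7/3
d11 = -23/15
d12 = -1/5
endpoint = (-229/15, 58/15)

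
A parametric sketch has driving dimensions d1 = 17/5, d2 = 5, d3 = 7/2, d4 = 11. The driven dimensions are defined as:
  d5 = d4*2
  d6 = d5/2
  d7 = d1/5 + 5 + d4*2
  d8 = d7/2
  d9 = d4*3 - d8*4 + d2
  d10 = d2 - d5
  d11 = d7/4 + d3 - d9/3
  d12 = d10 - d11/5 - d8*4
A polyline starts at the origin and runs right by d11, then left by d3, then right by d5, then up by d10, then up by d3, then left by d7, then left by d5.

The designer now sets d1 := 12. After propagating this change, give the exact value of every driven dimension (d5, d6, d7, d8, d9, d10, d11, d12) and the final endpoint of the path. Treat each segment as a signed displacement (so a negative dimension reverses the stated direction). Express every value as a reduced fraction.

d5 = 22
d6 = 11
d7 = 147/5
d8 = 147/10
d9 = -104/5
d10 = -17
d11 = 1067/60
d12 = -23807/300
endpoint = (-907/60, -27/2)

Apply edit: d1 := 12
  d5 = d4*2 = 22
  d6 = d5/2 = 11
  d7 = d1/5 + 5 + d4*2 = 147/5
  d8 = d7/2 = 147/10
  d9 = d4*3 - d8*4 + d2 = -104/5
  d10 = d2 - d5 = -17
  d11 = d7/4 + d3 - d9/3 = 1067/60
  d12 = d10 - d11/5 - d8*4 = -23807/300
Walk from origin (0, 0):
  seg 1: right by d11 = 1067/60 → (1067/60, 0)
  seg 2: left by d3 = 7/2 → (857/60, 0)
  seg 3: right by d5 = 22 → (2177/60, 0)
  seg 4: up by d10 = -17 → (2177/60, -17)
  seg 5: up by d3 = 7/2 → (2177/60, -27/2)
  seg 6: left by d7 = 147/5 → (413/60, -27/2)
  seg 7: left by d5 = 22 → (-907/60, -27/2)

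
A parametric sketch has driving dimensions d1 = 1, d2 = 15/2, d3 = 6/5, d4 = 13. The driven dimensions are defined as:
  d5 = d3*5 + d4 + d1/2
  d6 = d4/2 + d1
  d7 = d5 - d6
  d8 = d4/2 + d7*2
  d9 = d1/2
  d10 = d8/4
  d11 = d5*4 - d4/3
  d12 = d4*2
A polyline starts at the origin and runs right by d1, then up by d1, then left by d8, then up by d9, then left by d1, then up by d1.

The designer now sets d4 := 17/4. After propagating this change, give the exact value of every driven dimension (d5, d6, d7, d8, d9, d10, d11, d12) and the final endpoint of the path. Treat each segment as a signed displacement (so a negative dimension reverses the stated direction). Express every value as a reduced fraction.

d5 = 43/4
d6 = 25/8
d7 = 61/8
d8 = 139/8
d9 = 1/2
d10 = 139/32
d11 = 499/12
d12 = 17/2
endpoint = (-139/8, 5/2)

Apply edit: d4 := 17/4
  d5 = d3*5 + d4 + d1/2 = 43/4
  d6 = d4/2 + d1 = 25/8
  d7 = d5 - d6 = 61/8
  d8 = d4/2 + d7*2 = 139/8
  d9 = d1/2 = 1/2
  d10 = d8/4 = 139/32
  d11 = d5*4 - d4/3 = 499/12
  d12 = d4*2 = 17/2
Walk from origin (0, 0):
  seg 1: right by d1 = 1 → (1, 0)
  seg 2: up by d1 = 1 → (1, 1)
  seg 3: left by d8 = 139/8 → (-131/8, 1)
  seg 4: up by d9 = 1/2 → (-131/8, 3/2)
  seg 5: left by d1 = 1 → (-139/8, 3/2)
  seg 6: up by d1 = 1 → (-139/8, 5/2)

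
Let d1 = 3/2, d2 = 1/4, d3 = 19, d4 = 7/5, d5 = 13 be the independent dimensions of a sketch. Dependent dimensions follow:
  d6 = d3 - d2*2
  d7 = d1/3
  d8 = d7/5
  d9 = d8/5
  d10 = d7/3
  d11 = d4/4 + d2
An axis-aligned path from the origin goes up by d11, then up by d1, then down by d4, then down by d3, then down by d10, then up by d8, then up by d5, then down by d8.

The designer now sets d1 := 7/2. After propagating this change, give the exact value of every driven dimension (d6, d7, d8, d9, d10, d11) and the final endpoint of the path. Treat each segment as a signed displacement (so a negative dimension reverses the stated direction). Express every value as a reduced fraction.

d6 = 37/2
d7 = 7/6
d8 = 7/30
d9 = 7/150
d10 = 7/18
d11 = 3/5
endpoint = (0, -166/45)

Apply edit: d1 := 7/2
  d6 = d3 - d2*2 = 37/2
  d7 = d1/3 = 7/6
  d8 = d7/5 = 7/30
  d9 = d8/5 = 7/150
  d10 = d7/3 = 7/18
  d11 = d4/4 + d2 = 3/5
Walk from origin (0, 0):
  seg 1: up by d11 = 3/5 → (0, 3/5)
  seg 2: up by d1 = 7/2 → (0, 41/10)
  seg 3: down by d4 = 7/5 → (0, 27/10)
  seg 4: down by d3 = 19 → (0, -163/10)
  seg 5: down by d10 = 7/18 → (0, -751/45)
  seg 6: up by d8 = 7/30 → (0, -1481/90)
  seg 7: up by d5 = 13 → (0, -311/90)
  seg 8: down by d8 = 7/30 → (0, -166/45)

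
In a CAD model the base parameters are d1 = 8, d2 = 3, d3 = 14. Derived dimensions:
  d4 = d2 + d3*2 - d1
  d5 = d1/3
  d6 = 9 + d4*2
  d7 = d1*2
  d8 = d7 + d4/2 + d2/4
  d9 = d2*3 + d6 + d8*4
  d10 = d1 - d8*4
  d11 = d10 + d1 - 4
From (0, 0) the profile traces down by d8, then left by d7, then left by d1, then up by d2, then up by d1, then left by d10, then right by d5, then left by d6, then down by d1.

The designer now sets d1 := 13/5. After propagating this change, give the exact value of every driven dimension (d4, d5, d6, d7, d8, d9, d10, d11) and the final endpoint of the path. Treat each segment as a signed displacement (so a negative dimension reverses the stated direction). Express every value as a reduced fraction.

d4 = 142/5
d5 = 13/15
d6 = 329/5
d7 = 26/5
d8 = 403/20
d9 = 777/5
d10 = -78
d11 = -397/5
endpoint = (79/15, -343/20)

Apply edit: d1 := 13/5
  d4 = d2 + d3*2 - d1 = 142/5
  d5 = d1/3 = 13/15
  d6 = 9 + d4*2 = 329/5
  d7 = d1*2 = 26/5
  d8 = d7 + d4/2 + d2/4 = 403/20
  d9 = d2*3 + d6 + d8*4 = 777/5
  d10 = d1 - d8*4 = -78
  d11 = d10 + d1 - 4 = -397/5
Walk from origin (0, 0):
  seg 1: down by d8 = 403/20 → (0, -403/20)
  seg 2: left by d7 = 26/5 → (-26/5, -403/20)
  seg 3: left by d1 = 13/5 → (-39/5, -403/20)
  seg 4: up by d2 = 3 → (-39/5, -343/20)
  seg 5: up by d1 = 13/5 → (-39/5, -291/20)
  seg 6: left by d10 = -78 → (351/5, -291/20)
  seg 7: right by d5 = 13/15 → (1066/15, -291/20)
  seg 8: left by d6 = 329/5 → (79/15, -291/20)
  seg 9: down by d1 = 13/5 → (79/15, -343/20)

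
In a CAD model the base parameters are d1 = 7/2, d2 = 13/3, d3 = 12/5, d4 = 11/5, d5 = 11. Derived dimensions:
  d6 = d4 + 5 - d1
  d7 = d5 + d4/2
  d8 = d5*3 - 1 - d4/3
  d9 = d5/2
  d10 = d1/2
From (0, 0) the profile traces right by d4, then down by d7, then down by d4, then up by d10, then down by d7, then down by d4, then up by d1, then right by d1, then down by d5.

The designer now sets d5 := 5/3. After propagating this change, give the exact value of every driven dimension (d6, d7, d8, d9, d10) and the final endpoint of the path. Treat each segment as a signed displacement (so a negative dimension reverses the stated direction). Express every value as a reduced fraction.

d6 = 37/10
d7 = 83/30
d8 = 49/15
d9 = 5/6
d10 = 7/4
endpoint = (57/10, -127/20)

Apply edit: d5 := 5/3
  d6 = d4 + 5 - d1 = 37/10
  d7 = d5 + d4/2 = 83/30
  d8 = d5*3 - 1 - d4/3 = 49/15
  d9 = d5/2 = 5/6
  d10 = d1/2 = 7/4
Walk from origin (0, 0):
  seg 1: right by d4 = 11/5 → (11/5, 0)
  seg 2: down by d7 = 83/30 → (11/5, -83/30)
  seg 3: down by d4 = 11/5 → (11/5, -149/30)
  seg 4: up by d10 = 7/4 → (11/5, -193/60)
  seg 5: down by d7 = 83/30 → (11/5, -359/60)
  seg 6: down by d4 = 11/5 → (11/5, -491/60)
  seg 7: up by d1 = 7/2 → (11/5, -281/60)
  seg 8: right by d1 = 7/2 → (57/10, -281/60)
  seg 9: down by d5 = 5/3 → (57/10, -127/20)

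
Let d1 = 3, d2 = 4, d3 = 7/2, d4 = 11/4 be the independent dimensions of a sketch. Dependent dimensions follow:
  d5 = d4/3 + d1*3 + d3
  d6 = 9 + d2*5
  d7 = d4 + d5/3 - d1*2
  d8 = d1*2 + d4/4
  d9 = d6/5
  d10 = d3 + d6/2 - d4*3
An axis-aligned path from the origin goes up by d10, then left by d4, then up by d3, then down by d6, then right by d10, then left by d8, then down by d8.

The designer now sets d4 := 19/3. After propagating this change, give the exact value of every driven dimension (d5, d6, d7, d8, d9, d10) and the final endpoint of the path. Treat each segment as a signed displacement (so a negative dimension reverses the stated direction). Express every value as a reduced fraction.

d5 = 263/18
d6 = 29
d7 = 281/54
d8 = 91/12
d9 = 29/5
d10 = -1
endpoint = (-179/12, -409/12)

Apply edit: d4 := 19/3
  d5 = d4/3 + d1*3 + d3 = 263/18
  d6 = 9 + d2*5 = 29
  d7 = d4 + d5/3 - d1*2 = 281/54
  d8 = d1*2 + d4/4 = 91/12
  d9 = d6/5 = 29/5
  d10 = d3 + d6/2 - d4*3 = -1
Walk from origin (0, 0):
  seg 1: up by d10 = -1 → (0, -1)
  seg 2: left by d4 = 19/3 → (-19/3, -1)
  seg 3: up by d3 = 7/2 → (-19/3, 5/2)
  seg 4: down by d6 = 29 → (-19/3, -53/2)
  seg 5: right by d10 = -1 → (-22/3, -53/2)
  seg 6: left by d8 = 91/12 → (-179/12, -53/2)
  seg 7: down by d8 = 91/12 → (-179/12, -409/12)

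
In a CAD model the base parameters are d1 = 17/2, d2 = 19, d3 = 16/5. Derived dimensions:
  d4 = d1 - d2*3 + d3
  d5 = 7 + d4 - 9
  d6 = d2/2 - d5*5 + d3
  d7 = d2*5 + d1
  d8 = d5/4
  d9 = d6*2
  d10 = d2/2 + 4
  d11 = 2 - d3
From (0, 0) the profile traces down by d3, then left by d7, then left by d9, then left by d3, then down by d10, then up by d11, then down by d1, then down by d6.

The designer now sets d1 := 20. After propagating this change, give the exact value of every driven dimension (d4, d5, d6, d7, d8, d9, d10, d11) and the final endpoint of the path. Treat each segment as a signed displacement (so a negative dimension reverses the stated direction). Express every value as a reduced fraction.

d4 = -169/5
d5 = -179/5
d6 = 1917/10
d7 = 115
d8 = -179/20
d9 = 1917/5
d10 = 27/2
d11 = -6/5
endpoint = (-2508/5, -1148/5)

Apply edit: d1 := 20
  d4 = d1 - d2*3 + d3 = -169/5
  d5 = 7 + d4 - 9 = -179/5
  d6 = d2/2 - d5*5 + d3 = 1917/10
  d7 = d2*5 + d1 = 115
  d8 = d5/4 = -179/20
  d9 = d6*2 = 1917/5
  d10 = d2/2 + 4 = 27/2
  d11 = 2 - d3 = -6/5
Walk from origin (0, 0):
  seg 1: down by d3 = 16/5 → (0, -16/5)
  seg 2: left by d7 = 115 → (-115, -16/5)
  seg 3: left by d9 = 1917/5 → (-2492/5, -16/5)
  seg 4: left by d3 = 16/5 → (-2508/5, -16/5)
  seg 5: down by d10 = 27/2 → (-2508/5, -167/10)
  seg 6: up by d11 = -6/5 → (-2508/5, -179/10)
  seg 7: down by d1 = 20 → (-2508/5, -379/10)
  seg 8: down by d6 = 1917/10 → (-2508/5, -1148/5)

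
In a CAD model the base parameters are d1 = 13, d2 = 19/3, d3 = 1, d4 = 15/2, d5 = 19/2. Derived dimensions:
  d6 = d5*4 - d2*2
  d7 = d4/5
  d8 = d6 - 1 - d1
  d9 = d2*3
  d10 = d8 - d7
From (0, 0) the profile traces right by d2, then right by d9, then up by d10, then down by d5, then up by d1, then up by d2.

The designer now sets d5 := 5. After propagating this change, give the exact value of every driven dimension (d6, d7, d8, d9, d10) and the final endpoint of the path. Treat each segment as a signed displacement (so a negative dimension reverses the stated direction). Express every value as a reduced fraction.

d6 = 22/3
d7 = 3/2
d8 = -20/3
d9 = 19
d10 = -49/6
endpoint = (76/3, 37/6)

Apply edit: d5 := 5
  d6 = d5*4 - d2*2 = 22/3
  d7 = d4/5 = 3/2
  d8 = d6 - 1 - d1 = -20/3
  d9 = d2*3 = 19
  d10 = d8 - d7 = -49/6
Walk from origin (0, 0):
  seg 1: right by d2 = 19/3 → (19/3, 0)
  seg 2: right by d9 = 19 → (76/3, 0)
  seg 3: up by d10 = -49/6 → (76/3, -49/6)
  seg 4: down by d5 = 5 → (76/3, -79/6)
  seg 5: up by d1 = 13 → (76/3, -1/6)
  seg 6: up by d2 = 19/3 → (76/3, 37/6)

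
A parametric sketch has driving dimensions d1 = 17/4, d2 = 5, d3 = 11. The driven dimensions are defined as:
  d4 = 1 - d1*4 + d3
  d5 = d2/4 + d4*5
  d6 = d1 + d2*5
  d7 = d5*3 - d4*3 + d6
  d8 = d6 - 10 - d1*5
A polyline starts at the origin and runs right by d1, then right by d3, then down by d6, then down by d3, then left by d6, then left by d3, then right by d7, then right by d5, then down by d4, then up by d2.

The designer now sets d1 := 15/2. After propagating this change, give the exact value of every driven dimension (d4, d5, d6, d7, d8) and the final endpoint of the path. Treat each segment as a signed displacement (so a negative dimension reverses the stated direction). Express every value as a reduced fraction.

Apply edit: d1 := 15/2
  d4 = 1 - d1*4 + d3 = -18
  d5 = d2/4 + d4*5 = -355/4
  d6 = d1 + d2*5 = 65/2
  d7 = d5*3 - d4*3 + d6 = -719/4
  d8 = d6 - 10 - d1*5 = -15
Walk from origin (0, 0):
  seg 1: right by d1 = 15/2 → (15/2, 0)
  seg 2: right by d3 = 11 → (37/2, 0)
  seg 3: down by d6 = 65/2 → (37/2, -65/2)
  seg 4: down by d3 = 11 → (37/2, -87/2)
  seg 5: left by d6 = 65/2 → (-14, -87/2)
  seg 6: left by d3 = 11 → (-25, -87/2)
  seg 7: right by d7 = -719/4 → (-819/4, -87/2)
  seg 8: right by d5 = -355/4 → (-587/2, -87/2)
  seg 9: down by d4 = -18 → (-587/2, -51/2)
  seg 10: up by d2 = 5 → (-587/2, -41/2)

d4 = -18
d5 = -355/4
d6 = 65/2
d7 = -719/4
d8 = -15
endpoint = (-587/2, -41/2)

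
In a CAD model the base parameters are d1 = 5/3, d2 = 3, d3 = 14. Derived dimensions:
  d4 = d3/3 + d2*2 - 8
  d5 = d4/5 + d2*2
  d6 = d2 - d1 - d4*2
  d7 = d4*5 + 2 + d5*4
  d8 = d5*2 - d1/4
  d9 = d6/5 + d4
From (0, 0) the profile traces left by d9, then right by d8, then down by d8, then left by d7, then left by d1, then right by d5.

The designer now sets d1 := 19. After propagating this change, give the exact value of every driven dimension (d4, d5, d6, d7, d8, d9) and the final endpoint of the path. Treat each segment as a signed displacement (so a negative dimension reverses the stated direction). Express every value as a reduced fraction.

d4 = 8/3
d5 = 98/15
d6 = -64/3
d7 = 622/15
d8 = 499/60
d9 = -8/5
endpoint = (-2641/60, -499/60)

Apply edit: d1 := 19
  d4 = d3/3 + d2*2 - 8 = 8/3
  d5 = d4/5 + d2*2 = 98/15
  d6 = d2 - d1 - d4*2 = -64/3
  d7 = d4*5 + 2 + d5*4 = 622/15
  d8 = d5*2 - d1/4 = 499/60
  d9 = d6/5 + d4 = -8/5
Walk from origin (0, 0):
  seg 1: left by d9 = -8/5 → (8/5, 0)
  seg 2: right by d8 = 499/60 → (119/12, 0)
  seg 3: down by d8 = 499/60 → (119/12, -499/60)
  seg 4: left by d7 = 622/15 → (-631/20, -499/60)
  seg 5: left by d1 = 19 → (-1011/20, -499/60)
  seg 6: right by d5 = 98/15 → (-2641/60, -499/60)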